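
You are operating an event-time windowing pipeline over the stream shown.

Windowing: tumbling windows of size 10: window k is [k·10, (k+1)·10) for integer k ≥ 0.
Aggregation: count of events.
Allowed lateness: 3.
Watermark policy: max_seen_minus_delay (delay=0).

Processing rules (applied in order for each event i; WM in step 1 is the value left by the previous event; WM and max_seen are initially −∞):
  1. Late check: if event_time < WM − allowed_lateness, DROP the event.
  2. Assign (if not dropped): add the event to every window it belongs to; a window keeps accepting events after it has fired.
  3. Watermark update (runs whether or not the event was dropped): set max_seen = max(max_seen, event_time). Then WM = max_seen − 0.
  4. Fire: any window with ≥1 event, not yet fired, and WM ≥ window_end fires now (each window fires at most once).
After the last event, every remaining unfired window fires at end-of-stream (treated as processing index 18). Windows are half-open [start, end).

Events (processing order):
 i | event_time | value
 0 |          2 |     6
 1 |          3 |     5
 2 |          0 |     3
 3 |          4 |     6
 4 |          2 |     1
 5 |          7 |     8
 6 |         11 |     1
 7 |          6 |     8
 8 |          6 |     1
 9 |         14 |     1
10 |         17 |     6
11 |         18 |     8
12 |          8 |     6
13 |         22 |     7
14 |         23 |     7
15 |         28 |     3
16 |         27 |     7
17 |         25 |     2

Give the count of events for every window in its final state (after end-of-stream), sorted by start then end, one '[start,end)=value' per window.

[0,10)=6 [10,20)=4 [20,30)=5

i=0 t=2 v=6: → [0,10); WM=2
i=1 t=3 v=5: → [0,10); WM=3
i=2 t=0 v=3: → [0,10); WM=3
i=3 t=4 v=6: → [0,10); WM=4
i=4 t=2 v=1: → [0,10); WM=4
i=5 t=7 v=8: → [0,10); WM=7
i=6 t=11 v=1: → [10,20); WM=11; [0,10) fires=6
i=7 t=6 v=8: DROP (t<11-3); WM=11
i=8 t=6 v=1: DROP (t<11-3); WM=11
i=9 t=14 v=1: → [10,20); WM=14
i=10 t=17 v=6: → [10,20); WM=17
i=11 t=18 v=8: → [10,20); WM=18
i=12 t=8 v=6: DROP (t<18-3); WM=18
i=13 t=22 v=7: → [20,30); WM=22; [10,20) fires=4
i=14 t=23 v=7: → [20,30); WM=23
i=15 t=28 v=3: → [20,30); WM=28
i=16 t=27 v=7: → [20,30); WM=28
i=17 t=25 v=2: → [20,30); WM=28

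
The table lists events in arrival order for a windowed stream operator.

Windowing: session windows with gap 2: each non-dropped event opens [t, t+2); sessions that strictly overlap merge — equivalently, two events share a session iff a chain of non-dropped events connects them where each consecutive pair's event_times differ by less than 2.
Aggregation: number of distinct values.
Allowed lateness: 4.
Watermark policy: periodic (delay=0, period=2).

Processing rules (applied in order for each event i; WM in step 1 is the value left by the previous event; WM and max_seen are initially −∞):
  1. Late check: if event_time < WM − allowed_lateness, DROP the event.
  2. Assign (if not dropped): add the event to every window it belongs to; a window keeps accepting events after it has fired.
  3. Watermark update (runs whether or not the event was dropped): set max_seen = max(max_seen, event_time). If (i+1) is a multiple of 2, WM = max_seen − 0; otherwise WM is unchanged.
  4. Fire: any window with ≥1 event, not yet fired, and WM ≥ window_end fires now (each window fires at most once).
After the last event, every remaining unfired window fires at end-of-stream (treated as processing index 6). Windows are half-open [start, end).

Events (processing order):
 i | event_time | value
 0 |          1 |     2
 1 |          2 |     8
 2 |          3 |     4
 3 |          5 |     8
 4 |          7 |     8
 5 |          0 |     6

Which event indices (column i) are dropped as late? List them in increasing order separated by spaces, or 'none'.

5

i=0 t=1 v=2: → [1,3); WM=−∞
i=1 t=2 v=8: → [1,4); WM=2
i=2 t=3 v=4: → [1,5); WM=2
i=3 t=5 v=8: → [5,7); WM=5
i=4 t=7 v=8: → [7,9); WM=5
i=5 t=0 v=6: DROP (t<5-4); WM=7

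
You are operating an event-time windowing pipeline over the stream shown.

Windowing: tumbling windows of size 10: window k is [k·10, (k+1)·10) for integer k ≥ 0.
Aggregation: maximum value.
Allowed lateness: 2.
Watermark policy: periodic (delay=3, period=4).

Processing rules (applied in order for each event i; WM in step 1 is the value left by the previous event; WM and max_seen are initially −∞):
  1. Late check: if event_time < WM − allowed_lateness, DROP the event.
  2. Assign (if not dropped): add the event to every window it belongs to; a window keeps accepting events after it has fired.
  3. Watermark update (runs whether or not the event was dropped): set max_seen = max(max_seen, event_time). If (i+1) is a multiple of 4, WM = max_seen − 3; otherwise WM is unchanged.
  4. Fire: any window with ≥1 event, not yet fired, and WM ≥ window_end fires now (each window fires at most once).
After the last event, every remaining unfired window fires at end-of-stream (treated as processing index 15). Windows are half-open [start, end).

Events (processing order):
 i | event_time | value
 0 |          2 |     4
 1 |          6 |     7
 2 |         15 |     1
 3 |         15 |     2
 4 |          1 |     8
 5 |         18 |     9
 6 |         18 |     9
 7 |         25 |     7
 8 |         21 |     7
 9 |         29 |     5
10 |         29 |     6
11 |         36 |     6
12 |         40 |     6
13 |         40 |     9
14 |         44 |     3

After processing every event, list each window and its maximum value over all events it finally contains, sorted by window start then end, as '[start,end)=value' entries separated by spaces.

[0,10)=7 [10,20)=9 [20,30)=7 [30,40)=6 [40,50)=9

i=0 t=2 v=4: → [0,10); WM=−∞
i=1 t=6 v=7: → [0,10); WM=−∞
i=2 t=15 v=1: → [10,20); WM=−∞
i=3 t=15 v=2: → [10,20); WM=12; [0,10) fires=7
i=4 t=1 v=8: DROP (t<12-2); WM=12
i=5 t=18 v=9: → [10,20); WM=12
i=6 t=18 v=9: → [10,20); WM=12
i=7 t=25 v=7: → [20,30); WM=22; [10,20) fires=9
i=8 t=21 v=7: → [20,30); WM=22
i=9 t=29 v=5: → [20,30); WM=22
i=10 t=29 v=6: → [20,30); WM=22
i=11 t=36 v=6: → [30,40); WM=33; [20,30) fires=7
i=12 t=40 v=6: → [40,50); WM=33
i=13 t=40 v=9: → [40,50); WM=33
i=14 t=44 v=3: → [40,50); WM=33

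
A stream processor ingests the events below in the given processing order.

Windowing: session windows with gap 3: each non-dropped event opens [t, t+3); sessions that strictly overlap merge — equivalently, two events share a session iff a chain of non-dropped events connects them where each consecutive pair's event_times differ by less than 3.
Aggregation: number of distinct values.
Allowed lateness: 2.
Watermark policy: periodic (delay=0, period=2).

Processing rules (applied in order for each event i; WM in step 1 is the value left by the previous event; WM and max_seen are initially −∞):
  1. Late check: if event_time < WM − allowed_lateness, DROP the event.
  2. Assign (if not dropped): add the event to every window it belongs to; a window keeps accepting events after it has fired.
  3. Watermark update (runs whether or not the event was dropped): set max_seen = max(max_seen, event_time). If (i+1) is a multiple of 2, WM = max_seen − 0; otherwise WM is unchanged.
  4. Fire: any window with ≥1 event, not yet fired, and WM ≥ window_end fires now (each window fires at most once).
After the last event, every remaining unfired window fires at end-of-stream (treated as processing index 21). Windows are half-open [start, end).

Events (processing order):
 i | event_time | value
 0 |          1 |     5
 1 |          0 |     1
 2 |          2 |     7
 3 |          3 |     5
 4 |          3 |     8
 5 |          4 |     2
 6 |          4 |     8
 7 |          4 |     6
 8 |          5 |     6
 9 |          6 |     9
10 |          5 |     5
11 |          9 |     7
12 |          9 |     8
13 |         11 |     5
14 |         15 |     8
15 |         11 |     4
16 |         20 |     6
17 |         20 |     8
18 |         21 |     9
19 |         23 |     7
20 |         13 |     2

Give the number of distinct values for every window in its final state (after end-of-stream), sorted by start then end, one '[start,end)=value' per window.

[0,9)=7 [9,14)=4 [15,18)=1 [20,26)=4

i=0 t=1 v=5: → [1,4); WM=−∞
i=1 t=0 v=1: → [0,4); WM=1
i=2 t=2 v=7: → [0,5); WM=1
i=3 t=3 v=5: → [0,6); WM=3
i=4 t=3 v=8: → [0,6); WM=3
i=5 t=4 v=2: → [0,7); WM=4
i=6 t=4 v=8: → [0,7); WM=4
i=7 t=4 v=6: → [0,7); WM=4
i=8 t=5 v=6: → [0,8); WM=4
i=9 t=6 v=9: → [0,9); WM=6
i=10 t=5 v=5: → [0,9); WM=6
i=11 t=9 v=7: → [9,12); WM=9
i=12 t=9 v=8: → [9,12); WM=9
i=13 t=11 v=5: → [9,14); WM=11
i=14 t=15 v=8: → [15,18); WM=11
i=15 t=11 v=4: → [9,14); WM=15
i=16 t=20 v=6: → [20,23); WM=15
i=17 t=20 v=8: → [20,23); WM=20
i=18 t=21 v=9: → [20,24); WM=20
i=19 t=23 v=7: → [20,26); WM=23
i=20 t=13 v=2: DROP (t<23-2); WM=23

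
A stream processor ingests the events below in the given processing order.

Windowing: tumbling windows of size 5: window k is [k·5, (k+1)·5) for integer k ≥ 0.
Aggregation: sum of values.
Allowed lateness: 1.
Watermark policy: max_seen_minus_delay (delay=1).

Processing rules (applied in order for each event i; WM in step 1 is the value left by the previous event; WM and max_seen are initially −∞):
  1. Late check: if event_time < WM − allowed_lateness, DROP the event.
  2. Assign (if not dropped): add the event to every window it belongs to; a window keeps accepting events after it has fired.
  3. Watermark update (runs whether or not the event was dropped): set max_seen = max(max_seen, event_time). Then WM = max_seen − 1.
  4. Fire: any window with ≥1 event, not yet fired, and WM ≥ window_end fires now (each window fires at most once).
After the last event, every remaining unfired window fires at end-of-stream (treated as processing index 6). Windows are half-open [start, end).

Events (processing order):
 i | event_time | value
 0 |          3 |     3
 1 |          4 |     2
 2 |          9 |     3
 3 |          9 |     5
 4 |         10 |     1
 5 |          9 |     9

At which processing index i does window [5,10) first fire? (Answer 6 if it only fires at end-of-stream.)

6

i=0 t=3 v=3: → [0,5); WM=2
i=1 t=4 v=2: → [0,5); WM=3
i=2 t=9 v=3: → [5,10); WM=8; [0,5) fires=5
i=3 t=9 v=5: → [5,10); WM=8
i=4 t=10 v=1: → [10,15); WM=9
i=5 t=9 v=9: → [5,10); WM=9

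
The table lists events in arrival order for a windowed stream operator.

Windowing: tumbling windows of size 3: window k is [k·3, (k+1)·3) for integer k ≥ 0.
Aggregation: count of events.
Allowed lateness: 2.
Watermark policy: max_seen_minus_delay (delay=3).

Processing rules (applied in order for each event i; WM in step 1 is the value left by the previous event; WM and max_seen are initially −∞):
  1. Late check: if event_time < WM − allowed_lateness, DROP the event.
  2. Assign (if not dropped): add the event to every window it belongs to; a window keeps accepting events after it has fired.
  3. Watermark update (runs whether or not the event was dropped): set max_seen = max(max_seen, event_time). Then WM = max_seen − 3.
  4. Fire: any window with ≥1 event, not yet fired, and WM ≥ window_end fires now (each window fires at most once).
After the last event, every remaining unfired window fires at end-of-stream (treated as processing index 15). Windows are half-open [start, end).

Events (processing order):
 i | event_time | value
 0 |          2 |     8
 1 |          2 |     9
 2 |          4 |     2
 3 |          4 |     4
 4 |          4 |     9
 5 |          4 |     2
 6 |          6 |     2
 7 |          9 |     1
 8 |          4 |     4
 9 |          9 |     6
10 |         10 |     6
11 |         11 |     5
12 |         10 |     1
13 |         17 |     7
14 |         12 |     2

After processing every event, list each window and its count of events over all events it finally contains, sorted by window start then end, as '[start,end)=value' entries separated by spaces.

[0,3)=2 [3,6)=5 [6,9)=1 [9,12)=5 [12,15)=1 [15,18)=1

i=0 t=2 v=8: → [0,3); WM=-1
i=1 t=2 v=9: → [0,3); WM=-1
i=2 t=4 v=2: → [3,6); WM=1
i=3 t=4 v=4: → [3,6); WM=1
i=4 t=4 v=9: → [3,6); WM=1
i=5 t=4 v=2: → [3,6); WM=1
i=6 t=6 v=2: → [6,9); WM=3; [0,3) fires=2
i=7 t=9 v=1: → [9,12); WM=6; [3,6) fires=4
i=8 t=4 v=4: → [3,6); WM=6
i=9 t=9 v=6: → [9,12); WM=6
i=10 t=10 v=6: → [9,12); WM=7
i=11 t=11 v=5: → [9,12); WM=8
i=12 t=10 v=1: → [9,12); WM=8
i=13 t=17 v=7: → [15,18); WM=14; [6,9) fires=1 [9,12) fires=5
i=14 t=12 v=2: → [12,15); WM=14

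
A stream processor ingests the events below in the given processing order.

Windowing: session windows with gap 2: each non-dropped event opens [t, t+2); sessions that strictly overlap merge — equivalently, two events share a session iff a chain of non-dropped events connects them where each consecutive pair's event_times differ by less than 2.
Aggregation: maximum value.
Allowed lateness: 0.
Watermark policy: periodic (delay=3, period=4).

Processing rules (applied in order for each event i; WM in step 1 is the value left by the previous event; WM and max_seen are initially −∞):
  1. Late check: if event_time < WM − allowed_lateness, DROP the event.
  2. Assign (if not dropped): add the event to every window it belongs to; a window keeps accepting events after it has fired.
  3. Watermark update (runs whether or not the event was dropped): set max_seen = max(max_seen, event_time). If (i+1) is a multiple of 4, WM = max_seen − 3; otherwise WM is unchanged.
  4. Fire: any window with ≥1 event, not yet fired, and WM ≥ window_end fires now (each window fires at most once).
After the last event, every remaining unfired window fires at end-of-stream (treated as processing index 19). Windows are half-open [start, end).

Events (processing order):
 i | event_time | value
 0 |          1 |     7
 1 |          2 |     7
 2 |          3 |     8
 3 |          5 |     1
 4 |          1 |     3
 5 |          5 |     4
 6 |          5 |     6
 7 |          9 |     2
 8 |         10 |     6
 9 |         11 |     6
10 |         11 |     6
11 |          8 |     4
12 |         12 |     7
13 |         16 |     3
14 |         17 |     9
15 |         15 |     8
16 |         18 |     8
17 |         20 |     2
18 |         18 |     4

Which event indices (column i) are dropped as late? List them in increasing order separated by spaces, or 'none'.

4

i=0 t=1 v=7: → [1,3); WM=−∞
i=1 t=2 v=7: → [1,4); WM=−∞
i=2 t=3 v=8: → [1,5); WM=−∞
i=3 t=5 v=1: → [5,7); WM=2
i=4 t=1 v=3: DROP (t<2-0); WM=2
i=5 t=5 v=4: → [5,7); WM=2
i=6 t=5 v=6: → [5,7); WM=2
i=7 t=9 v=2: → [9,11); WM=6
i=8 t=10 v=6: → [9,12); WM=6
i=9 t=11 v=6: → [9,13); WM=6
i=10 t=11 v=6: → [9,13); WM=6
i=11 t=8 v=4: → [8,13); WM=8
i=12 t=12 v=7: → [8,14); WM=8
i=13 t=16 v=3: → [16,18); WM=8
i=14 t=17 v=9: → [16,19); WM=8
i=15 t=15 v=8: → [15,19); WM=14
i=16 t=18 v=8: → [15,20); WM=14
i=17 t=20 v=2: → [20,22); WM=14
i=18 t=18 v=4: → [15,20); WM=14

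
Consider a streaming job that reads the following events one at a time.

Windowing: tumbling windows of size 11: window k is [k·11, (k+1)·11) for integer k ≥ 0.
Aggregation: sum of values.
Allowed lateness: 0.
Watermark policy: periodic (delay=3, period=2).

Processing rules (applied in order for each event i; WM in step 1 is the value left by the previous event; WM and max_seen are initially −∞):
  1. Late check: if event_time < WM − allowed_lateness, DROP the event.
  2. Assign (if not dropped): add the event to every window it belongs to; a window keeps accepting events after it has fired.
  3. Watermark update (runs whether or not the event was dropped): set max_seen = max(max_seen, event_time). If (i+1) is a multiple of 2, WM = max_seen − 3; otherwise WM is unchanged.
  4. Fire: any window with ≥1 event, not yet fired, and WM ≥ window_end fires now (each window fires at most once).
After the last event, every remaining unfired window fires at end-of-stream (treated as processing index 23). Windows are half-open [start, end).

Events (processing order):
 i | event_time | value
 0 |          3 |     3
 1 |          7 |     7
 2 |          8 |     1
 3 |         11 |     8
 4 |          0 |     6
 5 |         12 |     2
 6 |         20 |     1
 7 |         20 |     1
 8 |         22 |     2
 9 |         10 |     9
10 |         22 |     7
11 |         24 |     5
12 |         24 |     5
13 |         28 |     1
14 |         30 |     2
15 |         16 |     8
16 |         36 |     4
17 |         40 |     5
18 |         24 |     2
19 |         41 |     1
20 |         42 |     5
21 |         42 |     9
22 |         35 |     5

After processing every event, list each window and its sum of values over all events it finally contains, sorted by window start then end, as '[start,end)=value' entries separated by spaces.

i=0 t=3 v=3: → [0,11); WM=−∞
i=1 t=7 v=7: → [0,11); WM=4
i=2 t=8 v=1: → [0,11); WM=4
i=3 t=11 v=8: → [11,22); WM=8
i=4 t=0 v=6: DROP (t<8-0); WM=8
i=5 t=12 v=2: → [11,22); WM=9
i=6 t=20 v=1: → [11,22); WM=9
i=7 t=20 v=1: → [11,22); WM=17; [0,11) fires=11
i=8 t=22 v=2: → [22,33); WM=17
i=9 t=10 v=9: DROP (t<17-0); WM=19
i=10 t=22 v=7: → [22,33); WM=19
i=11 t=24 v=5: → [22,33); WM=21
i=12 t=24 v=5: → [22,33); WM=21
i=13 t=28 v=1: → [22,33); WM=25; [11,22) fires=12
i=14 t=30 v=2: → [22,33); WM=25
i=15 t=16 v=8: DROP (t<25-0); WM=27
i=16 t=36 v=4: → [33,44); WM=27
i=17 t=40 v=5: → [33,44); WM=37; [22,33) fires=22
i=18 t=24 v=2: DROP (t<37-0); WM=37
i=19 t=41 v=1: → [33,44); WM=38
i=20 t=42 v=5: → [33,44); WM=38
i=21 t=42 v=9: → [33,44); WM=39
i=22 t=35 v=5: DROP (t<39-0); WM=39

[0,11)=11 [11,22)=12 [22,33)=22 [33,44)=24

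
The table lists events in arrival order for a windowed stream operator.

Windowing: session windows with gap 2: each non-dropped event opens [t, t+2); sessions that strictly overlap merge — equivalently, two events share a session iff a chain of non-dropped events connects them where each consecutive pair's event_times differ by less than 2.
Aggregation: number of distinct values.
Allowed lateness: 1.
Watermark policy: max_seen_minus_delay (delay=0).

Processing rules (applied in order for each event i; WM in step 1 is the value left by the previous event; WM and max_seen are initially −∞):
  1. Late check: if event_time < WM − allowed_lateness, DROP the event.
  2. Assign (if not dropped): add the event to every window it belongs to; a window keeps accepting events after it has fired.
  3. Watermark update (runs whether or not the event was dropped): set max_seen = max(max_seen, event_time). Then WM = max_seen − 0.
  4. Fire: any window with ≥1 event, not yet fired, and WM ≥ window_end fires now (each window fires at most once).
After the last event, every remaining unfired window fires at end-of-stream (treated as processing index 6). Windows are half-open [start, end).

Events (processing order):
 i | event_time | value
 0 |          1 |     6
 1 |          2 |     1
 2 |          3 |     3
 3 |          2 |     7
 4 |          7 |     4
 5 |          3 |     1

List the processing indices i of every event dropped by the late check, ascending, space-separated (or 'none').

i=0 t=1 v=6: → [1,3); WM=1
i=1 t=2 v=1: → [1,4); WM=2
i=2 t=3 v=3: → [1,5); WM=3
i=3 t=2 v=7: → [1,5); WM=3
i=4 t=7 v=4: → [7,9); WM=7
i=5 t=3 v=1: DROP (t<7-1); WM=7

5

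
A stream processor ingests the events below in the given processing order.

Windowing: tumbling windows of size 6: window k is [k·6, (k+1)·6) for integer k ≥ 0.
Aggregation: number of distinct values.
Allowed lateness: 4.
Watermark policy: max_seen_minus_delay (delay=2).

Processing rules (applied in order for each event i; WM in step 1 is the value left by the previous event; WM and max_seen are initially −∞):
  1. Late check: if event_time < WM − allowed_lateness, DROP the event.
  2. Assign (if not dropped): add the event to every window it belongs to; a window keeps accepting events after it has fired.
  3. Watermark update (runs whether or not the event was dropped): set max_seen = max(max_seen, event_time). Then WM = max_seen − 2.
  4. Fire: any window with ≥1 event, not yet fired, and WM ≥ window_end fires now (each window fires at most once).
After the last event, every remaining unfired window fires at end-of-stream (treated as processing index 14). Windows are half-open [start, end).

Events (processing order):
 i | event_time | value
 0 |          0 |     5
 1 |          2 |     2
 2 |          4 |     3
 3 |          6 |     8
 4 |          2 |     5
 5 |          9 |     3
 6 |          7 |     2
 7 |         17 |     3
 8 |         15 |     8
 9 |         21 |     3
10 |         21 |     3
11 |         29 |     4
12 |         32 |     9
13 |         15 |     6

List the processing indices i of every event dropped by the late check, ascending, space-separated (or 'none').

13

i=0 t=0 v=5: → [0,6); WM=-2
i=1 t=2 v=2: → [0,6); WM=0
i=2 t=4 v=3: → [0,6); WM=2
i=3 t=6 v=8: → [6,12); WM=4
i=4 t=2 v=5: → [0,6); WM=4
i=5 t=9 v=3: → [6,12); WM=7; [0,6) fires=3
i=6 t=7 v=2: → [6,12); WM=7
i=7 t=17 v=3: → [12,18); WM=15; [6,12) fires=3
i=8 t=15 v=8: → [12,18); WM=15
i=9 t=21 v=3: → [18,24); WM=19; [12,18) fires=2
i=10 t=21 v=3: → [18,24); WM=19
i=11 t=29 v=4: → [24,30); WM=27; [18,24) fires=1
i=12 t=32 v=9: → [30,36); WM=30; [24,30) fires=1
i=13 t=15 v=6: DROP (t<30-4); WM=30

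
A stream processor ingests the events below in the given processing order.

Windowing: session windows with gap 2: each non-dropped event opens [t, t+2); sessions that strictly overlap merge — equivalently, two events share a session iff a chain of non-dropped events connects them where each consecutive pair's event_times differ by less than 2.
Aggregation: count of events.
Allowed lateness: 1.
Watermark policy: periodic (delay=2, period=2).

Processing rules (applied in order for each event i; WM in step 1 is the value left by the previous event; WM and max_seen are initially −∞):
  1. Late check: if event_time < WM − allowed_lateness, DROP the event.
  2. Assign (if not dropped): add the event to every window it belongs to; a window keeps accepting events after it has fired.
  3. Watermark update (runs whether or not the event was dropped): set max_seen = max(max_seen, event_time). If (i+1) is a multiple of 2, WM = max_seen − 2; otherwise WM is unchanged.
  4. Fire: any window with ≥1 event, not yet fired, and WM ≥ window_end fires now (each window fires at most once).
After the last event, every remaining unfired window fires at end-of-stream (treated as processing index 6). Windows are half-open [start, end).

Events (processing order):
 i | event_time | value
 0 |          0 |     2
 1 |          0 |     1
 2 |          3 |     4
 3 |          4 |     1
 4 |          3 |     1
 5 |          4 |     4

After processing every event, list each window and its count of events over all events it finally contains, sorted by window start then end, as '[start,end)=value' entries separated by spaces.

[0,2)=2 [3,6)=4

i=0 t=0 v=2: → [0,2); WM=−∞
i=1 t=0 v=1: → [0,2); WM=-2
i=2 t=3 v=4: → [3,5); WM=-2
i=3 t=4 v=1: → [3,6); WM=2
i=4 t=3 v=1: → [3,6); WM=2
i=5 t=4 v=4: → [3,6); WM=2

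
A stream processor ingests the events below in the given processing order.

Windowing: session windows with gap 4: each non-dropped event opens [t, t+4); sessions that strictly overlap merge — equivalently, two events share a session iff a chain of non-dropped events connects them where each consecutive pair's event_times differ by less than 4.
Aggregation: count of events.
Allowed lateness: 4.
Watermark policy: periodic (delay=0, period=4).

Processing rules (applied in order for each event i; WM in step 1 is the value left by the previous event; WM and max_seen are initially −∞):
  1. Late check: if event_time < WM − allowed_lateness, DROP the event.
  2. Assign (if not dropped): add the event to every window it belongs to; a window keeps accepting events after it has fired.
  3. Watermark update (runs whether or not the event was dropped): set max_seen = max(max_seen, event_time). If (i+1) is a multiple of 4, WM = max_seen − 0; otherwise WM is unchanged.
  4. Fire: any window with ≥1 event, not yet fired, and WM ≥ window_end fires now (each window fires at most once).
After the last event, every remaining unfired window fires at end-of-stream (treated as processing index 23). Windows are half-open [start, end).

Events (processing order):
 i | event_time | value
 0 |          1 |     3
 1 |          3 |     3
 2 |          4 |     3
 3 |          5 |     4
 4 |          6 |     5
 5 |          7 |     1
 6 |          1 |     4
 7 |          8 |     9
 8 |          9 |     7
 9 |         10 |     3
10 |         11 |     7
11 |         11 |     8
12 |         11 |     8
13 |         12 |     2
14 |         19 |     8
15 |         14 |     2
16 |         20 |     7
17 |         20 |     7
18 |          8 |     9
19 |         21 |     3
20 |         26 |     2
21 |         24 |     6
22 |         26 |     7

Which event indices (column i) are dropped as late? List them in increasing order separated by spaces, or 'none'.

18

i=0 t=1 v=3: → [1,5); WM=−∞
i=1 t=3 v=3: → [1,7); WM=−∞
i=2 t=4 v=3: → [1,8); WM=−∞
i=3 t=5 v=4: → [1,9); WM=5
i=4 t=6 v=5: → [1,10); WM=5
i=5 t=7 v=1: → [1,11); WM=5
i=6 t=1 v=4: → [1,11); WM=5
i=7 t=8 v=9: → [1,12); WM=8
i=8 t=9 v=7: → [1,13); WM=8
i=9 t=10 v=3: → [1,14); WM=8
i=10 t=11 v=7: → [1,15); WM=8
i=11 t=11 v=8: → [1,15); WM=11
i=12 t=11 v=8: → [1,15); WM=11
i=13 t=12 v=2: → [1,16); WM=11
i=14 t=19 v=8: → [19,23); WM=11
i=15 t=14 v=2: → [1,18); WM=19
i=16 t=20 v=7: → [19,24); WM=19
i=17 t=20 v=7: → [19,24); WM=19
i=18 t=8 v=9: DROP (t<19-4); WM=19
i=19 t=21 v=3: → [19,25); WM=21
i=20 t=26 v=2: → [26,30); WM=21
i=21 t=24 v=6: → [19,30); WM=21
i=22 t=26 v=7: → [19,30); WM=21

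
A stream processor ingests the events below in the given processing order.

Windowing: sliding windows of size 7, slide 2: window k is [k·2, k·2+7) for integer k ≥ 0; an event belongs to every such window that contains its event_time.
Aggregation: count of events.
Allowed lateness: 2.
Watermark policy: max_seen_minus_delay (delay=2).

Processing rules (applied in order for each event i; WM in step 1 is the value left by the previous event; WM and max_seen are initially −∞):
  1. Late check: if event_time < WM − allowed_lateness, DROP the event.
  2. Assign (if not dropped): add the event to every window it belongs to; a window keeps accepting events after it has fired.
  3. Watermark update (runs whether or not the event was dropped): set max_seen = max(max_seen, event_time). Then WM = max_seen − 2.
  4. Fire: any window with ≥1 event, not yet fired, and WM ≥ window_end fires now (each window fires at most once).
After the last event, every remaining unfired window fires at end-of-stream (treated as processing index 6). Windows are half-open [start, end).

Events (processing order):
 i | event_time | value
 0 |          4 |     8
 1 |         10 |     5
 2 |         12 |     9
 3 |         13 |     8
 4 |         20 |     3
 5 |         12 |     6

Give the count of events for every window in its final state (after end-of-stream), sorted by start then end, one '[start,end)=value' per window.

[0,7)=1 [2,9)=1 [4,11)=2 [6,13)=2 [8,15)=3 [10,17)=3 [12,19)=2 [14,21)=1 [16,23)=1 [18,25)=1 [20,27)=1

i=0 t=4 v=8: → [4,11),[2,9),[0,7); WM=2
i=1 t=10 v=5: → [10,17),[8,15),[6,13),[4,11); WM=8; [0,7) fires=1
i=2 t=12 v=9: → [12,19),[10,17),[8,15),[6,13); WM=10; [2,9) fires=1
i=3 t=13 v=8: → [12,19),[10,17),[8,15); WM=11; [4,11) fires=2
i=4 t=20 v=3: → [20,27),[18,25),[16,23),[14,21); WM=18; [6,13) fires=2 [8,15) fires=3 [10,17) fires=3
i=5 t=12 v=6: DROP (t<18-2); WM=18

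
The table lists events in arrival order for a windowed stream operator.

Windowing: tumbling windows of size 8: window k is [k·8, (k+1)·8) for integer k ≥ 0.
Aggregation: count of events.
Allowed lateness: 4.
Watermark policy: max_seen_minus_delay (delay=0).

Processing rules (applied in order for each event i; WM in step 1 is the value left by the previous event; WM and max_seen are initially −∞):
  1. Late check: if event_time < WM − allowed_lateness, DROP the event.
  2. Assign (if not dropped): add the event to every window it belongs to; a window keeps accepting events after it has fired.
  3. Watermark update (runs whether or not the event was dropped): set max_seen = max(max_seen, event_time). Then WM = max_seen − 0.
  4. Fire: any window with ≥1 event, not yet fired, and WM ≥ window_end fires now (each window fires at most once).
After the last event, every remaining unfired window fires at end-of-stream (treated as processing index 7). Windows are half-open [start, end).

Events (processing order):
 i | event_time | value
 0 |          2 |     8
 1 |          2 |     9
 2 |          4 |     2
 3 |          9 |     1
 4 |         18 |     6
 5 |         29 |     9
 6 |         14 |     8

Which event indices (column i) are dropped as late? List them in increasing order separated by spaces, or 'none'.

i=0 t=2 v=8: → [0,8); WM=2
i=1 t=2 v=9: → [0,8); WM=2
i=2 t=4 v=2: → [0,8); WM=4
i=3 t=9 v=1: → [8,16); WM=9; [0,8) fires=3
i=4 t=18 v=6: → [16,24); WM=18; [8,16) fires=1
i=5 t=29 v=9: → [24,32); WM=29; [16,24) fires=1
i=6 t=14 v=8: DROP (t<29-4); WM=29

6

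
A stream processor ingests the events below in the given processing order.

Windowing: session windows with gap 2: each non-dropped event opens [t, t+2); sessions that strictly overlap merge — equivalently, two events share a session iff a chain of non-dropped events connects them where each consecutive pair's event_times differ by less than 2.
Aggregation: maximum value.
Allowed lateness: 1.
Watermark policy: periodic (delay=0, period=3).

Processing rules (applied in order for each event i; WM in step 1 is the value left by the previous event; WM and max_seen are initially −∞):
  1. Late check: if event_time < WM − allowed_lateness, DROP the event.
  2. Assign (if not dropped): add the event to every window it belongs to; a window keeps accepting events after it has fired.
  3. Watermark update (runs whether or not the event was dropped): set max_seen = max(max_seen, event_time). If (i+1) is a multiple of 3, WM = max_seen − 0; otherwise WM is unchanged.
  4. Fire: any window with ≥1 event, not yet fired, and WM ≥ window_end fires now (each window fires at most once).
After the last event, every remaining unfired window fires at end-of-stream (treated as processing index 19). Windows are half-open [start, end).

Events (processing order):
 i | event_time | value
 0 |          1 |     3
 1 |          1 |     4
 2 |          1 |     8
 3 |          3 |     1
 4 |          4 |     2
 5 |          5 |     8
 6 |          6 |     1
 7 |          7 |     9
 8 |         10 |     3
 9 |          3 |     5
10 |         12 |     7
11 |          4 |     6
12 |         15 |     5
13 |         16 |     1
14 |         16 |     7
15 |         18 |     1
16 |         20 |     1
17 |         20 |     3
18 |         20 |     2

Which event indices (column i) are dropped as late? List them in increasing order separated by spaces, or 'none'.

9 11

i=0 t=1 v=3: → [1,3); WM=−∞
i=1 t=1 v=4: → [1,3); WM=−∞
i=2 t=1 v=8: → [1,3); WM=1
i=3 t=3 v=1: → [3,5); WM=1
i=4 t=4 v=2: → [3,6); WM=1
i=5 t=5 v=8: → [3,7); WM=5
i=6 t=6 v=1: → [3,8); WM=5
i=7 t=7 v=9: → [3,9); WM=5
i=8 t=10 v=3: → [10,12); WM=10
i=9 t=3 v=5: DROP (t<10-1); WM=10
i=10 t=12 v=7: → [12,14); WM=10
i=11 t=4 v=6: DROP (t<10-1); WM=12
i=12 t=15 v=5: → [15,17); WM=12
i=13 t=16 v=1: → [15,18); WM=12
i=14 t=16 v=7: → [15,18); WM=16
i=15 t=18 v=1: → [18,20); WM=16
i=16 t=20 v=1: → [20,22); WM=16
i=17 t=20 v=3: → [20,22); WM=20
i=18 t=20 v=2: → [20,22); WM=20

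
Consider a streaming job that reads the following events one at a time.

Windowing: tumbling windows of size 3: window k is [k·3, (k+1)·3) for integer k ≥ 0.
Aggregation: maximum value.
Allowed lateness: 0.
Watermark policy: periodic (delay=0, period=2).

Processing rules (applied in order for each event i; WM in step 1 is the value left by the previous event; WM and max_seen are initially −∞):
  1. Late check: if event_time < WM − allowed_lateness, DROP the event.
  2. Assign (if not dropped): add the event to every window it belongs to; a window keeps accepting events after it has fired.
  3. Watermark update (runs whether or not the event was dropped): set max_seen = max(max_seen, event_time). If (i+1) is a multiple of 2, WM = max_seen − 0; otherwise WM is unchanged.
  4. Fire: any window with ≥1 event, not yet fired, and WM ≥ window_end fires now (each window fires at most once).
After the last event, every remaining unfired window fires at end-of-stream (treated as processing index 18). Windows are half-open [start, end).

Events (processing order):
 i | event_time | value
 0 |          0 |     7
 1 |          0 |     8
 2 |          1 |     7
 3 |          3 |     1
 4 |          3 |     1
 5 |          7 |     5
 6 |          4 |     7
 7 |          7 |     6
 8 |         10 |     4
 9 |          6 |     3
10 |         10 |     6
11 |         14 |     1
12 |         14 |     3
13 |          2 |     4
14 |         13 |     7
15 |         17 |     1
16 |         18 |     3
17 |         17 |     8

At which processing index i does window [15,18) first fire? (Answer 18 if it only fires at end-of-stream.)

17

i=0 t=0 v=7: → [0,3); WM=−∞
i=1 t=0 v=8: → [0,3); WM=0
i=2 t=1 v=7: → [0,3); WM=0
i=3 t=3 v=1: → [3,6); WM=3; [0,3) fires=8
i=4 t=3 v=1: → [3,6); WM=3
i=5 t=7 v=5: → [6,9); WM=7; [3,6) fires=1
i=6 t=4 v=7: DROP (t<7-0); WM=7
i=7 t=7 v=6: → [6,9); WM=7
i=8 t=10 v=4: → [9,12); WM=7
i=9 t=6 v=3: DROP (t<7-0); WM=10; [6,9) fires=6
i=10 t=10 v=6: → [9,12); WM=10
i=11 t=14 v=1: → [12,15); WM=14; [9,12) fires=6
i=12 t=14 v=3: → [12,15); WM=14
i=13 t=2 v=4: DROP (t<14-0); WM=14
i=14 t=13 v=7: DROP (t<14-0); WM=14
i=15 t=17 v=1: → [15,18); WM=17; [12,15) fires=3
i=16 t=18 v=3: → [18,21); WM=17
i=17 t=17 v=8: → [15,18); WM=18; [15,18) fires=8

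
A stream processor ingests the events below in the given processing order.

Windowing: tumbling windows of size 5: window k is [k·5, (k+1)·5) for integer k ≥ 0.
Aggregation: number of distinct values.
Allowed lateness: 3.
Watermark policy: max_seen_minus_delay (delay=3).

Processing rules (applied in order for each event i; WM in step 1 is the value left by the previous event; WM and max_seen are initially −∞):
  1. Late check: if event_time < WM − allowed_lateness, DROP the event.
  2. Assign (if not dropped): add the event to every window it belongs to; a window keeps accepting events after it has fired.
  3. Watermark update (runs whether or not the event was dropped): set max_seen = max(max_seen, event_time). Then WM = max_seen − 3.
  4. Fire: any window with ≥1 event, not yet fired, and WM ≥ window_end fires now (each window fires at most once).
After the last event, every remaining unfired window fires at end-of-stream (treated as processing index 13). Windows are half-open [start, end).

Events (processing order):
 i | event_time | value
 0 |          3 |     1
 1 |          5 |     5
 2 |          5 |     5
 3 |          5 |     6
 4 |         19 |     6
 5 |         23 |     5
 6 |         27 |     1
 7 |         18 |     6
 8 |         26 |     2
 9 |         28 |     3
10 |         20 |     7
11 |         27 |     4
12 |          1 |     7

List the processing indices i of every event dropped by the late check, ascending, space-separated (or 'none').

7 10 12

i=0 t=3 v=1: → [0,5); WM=0
i=1 t=5 v=5: → [5,10); WM=2
i=2 t=5 v=5: → [5,10); WM=2
i=3 t=5 v=6: → [5,10); WM=2
i=4 t=19 v=6: → [15,20); WM=16; [0,5) fires=1 [5,10) fires=2
i=5 t=23 v=5: → [20,25); WM=20; [15,20) fires=1
i=6 t=27 v=1: → [25,30); WM=24
i=7 t=18 v=6: DROP (t<24-3); WM=24
i=8 t=26 v=2: → [25,30); WM=24
i=9 t=28 v=3: → [25,30); WM=25; [20,25) fires=1
i=10 t=20 v=7: DROP (t<25-3); WM=25
i=11 t=27 v=4: → [25,30); WM=25
i=12 t=1 v=7: DROP (t<25-3); WM=25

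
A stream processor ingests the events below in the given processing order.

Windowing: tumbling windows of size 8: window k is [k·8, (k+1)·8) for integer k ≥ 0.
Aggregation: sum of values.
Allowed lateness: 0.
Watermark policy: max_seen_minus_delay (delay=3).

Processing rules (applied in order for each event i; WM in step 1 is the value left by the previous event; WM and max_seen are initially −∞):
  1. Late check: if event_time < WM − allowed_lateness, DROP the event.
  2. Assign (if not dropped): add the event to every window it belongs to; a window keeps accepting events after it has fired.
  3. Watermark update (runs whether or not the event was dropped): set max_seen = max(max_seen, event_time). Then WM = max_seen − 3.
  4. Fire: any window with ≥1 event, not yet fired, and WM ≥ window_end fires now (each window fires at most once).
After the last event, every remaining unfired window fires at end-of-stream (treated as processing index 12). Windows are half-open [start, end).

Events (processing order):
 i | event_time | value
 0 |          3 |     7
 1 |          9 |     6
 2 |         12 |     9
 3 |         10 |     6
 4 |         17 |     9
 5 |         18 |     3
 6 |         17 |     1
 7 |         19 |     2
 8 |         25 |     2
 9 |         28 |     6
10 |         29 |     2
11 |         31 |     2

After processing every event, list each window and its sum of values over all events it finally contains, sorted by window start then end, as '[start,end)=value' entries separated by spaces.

i=0 t=3 v=7: → [0,8); WM=0
i=1 t=9 v=6: → [8,16); WM=6
i=2 t=12 v=9: → [8,16); WM=9; [0,8) fires=7
i=3 t=10 v=6: → [8,16); WM=9
i=4 t=17 v=9: → [16,24); WM=14
i=5 t=18 v=3: → [16,24); WM=15
i=6 t=17 v=1: → [16,24); WM=15
i=7 t=19 v=2: → [16,24); WM=16; [8,16) fires=21
i=8 t=25 v=2: → [24,32); WM=22
i=9 t=28 v=6: → [24,32); WM=25; [16,24) fires=15
i=10 t=29 v=2: → [24,32); WM=26
i=11 t=31 v=2: → [24,32); WM=28

[0,8)=7 [8,16)=21 [16,24)=15 [24,32)=12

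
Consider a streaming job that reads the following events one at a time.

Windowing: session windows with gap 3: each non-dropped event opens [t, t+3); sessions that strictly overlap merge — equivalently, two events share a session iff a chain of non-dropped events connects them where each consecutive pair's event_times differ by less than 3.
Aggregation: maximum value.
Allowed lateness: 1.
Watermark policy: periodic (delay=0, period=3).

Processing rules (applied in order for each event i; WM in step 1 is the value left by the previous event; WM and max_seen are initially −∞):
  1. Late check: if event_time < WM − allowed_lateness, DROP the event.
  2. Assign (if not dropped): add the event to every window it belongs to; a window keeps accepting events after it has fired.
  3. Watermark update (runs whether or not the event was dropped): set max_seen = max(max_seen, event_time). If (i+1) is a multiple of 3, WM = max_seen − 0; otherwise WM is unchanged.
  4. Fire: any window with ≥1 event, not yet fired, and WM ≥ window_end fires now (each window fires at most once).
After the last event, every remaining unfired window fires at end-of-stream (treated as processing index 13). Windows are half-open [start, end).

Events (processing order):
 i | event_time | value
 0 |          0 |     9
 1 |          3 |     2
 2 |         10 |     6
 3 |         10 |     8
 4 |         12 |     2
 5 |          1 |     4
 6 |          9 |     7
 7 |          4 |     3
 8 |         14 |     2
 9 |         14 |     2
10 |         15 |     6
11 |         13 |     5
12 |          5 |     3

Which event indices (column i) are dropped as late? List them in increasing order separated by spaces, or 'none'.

i=0 t=0 v=9: → [0,3); WM=−∞
i=1 t=3 v=2: → [3,6); WM=−∞
i=2 t=10 v=6: → [10,13); WM=10
i=3 t=10 v=8: → [10,13); WM=10
i=4 t=12 v=2: → [10,15); WM=10
i=5 t=1 v=4: DROP (t<10-1); WM=12
i=6 t=9 v=7: DROP (t<12-1); WM=12
i=7 t=4 v=3: DROP (t<12-1); WM=12
i=8 t=14 v=2: → [10,17); WM=14
i=9 t=14 v=2: → [10,17); WM=14
i=10 t=15 v=6: → [10,18); WM=14
i=11 t=13 v=5: → [10,18); WM=15
i=12 t=5 v=3: DROP (t<15-1); WM=15

5 6 7 12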